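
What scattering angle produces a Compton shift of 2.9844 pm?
103.30°

From the Compton formula Δλ = λ_C(1 - cos θ), we can solve for θ:

cos θ = 1 - Δλ/λ_C

Given:
- Δλ = 2.9844 pm
- λ_C = h/(m_e·c) ≈ 2.42631024 pm

cos θ = 1 - 2.9844/2.42631024
cos θ = 1 - 1.230016
cos θ = -0.230016

θ = arccos(-0.230016)
θ = 103.30°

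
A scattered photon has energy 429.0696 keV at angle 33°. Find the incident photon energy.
496.3000 keV

Convert final energy to wavelength (hc ≈ 1239.842 keV·pm):
λ' = hc/E' = 1239.842 / 429.0696 = 2.8896 pm

Calculate the Compton shift:
Δλ = λ_C(1 - cos(33°))
Δλ = 2.4263 × (1 - cos(33°))
Δλ = 0.3914 pm

Initial wavelength:
λ = λ' - Δλ = 2.8896 - 0.3914 = 2.4982 pm

Initial energy:
E = hc/λ = 1239.842 / 2.4982 = 496.3000 keV

(Intermediate values are shown rounded; full precision is carried through to the final answer.)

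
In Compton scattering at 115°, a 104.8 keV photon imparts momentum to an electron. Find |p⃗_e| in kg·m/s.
8.4080e-23 kg·m/s

The electron is initially at rest, so by conservation of momentum:
p⃗_e = p⃗₀ − p⃗'  (incident photon momentum minus scattered photon momentum)

Photon momentum magnitudes (p = h/λ = E/c):
λ₀ = hc/E₀ = 11.8306 pm → p₀ = h/λ₀ = 5.6008e-23 kg·m/s
Δλ = λ_C(1 − cos 115°) = 3.4517 pm
λ' = 15.2823 pm → p' = h/λ' = 4.3358e-23 kg·m/s

The scattered photon makes angle θ = 115° with the incident direction, so by the law of cosines:
|p⃗_e|² = p₀² + p'² − 2p₀p'cos θ
|p⃗_e|² = (5.6008e-23)² + (4.3358e-23)² − 2·5.6008e-23·4.3358e-23·cos(115°)
|p⃗_e| = 8.4080e-23 kg·m/s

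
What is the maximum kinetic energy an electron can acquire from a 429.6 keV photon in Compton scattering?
269.3859 keV

Maximum energy transfer occurs at θ = 180° (backscattering).

Initial photon: E₀ = 429.6 keV → λ₀ = 2.8860 pm

Maximum Compton shift (at 180°):
Δλ_max = 2λ_C = 2 × 2.4263 = 4.8526 pm

Final wavelength:
λ' = 2.8860 + 4.8526 = 7.7387 pm

Minimum photon energy (maximum energy to electron):
E'_min = hc/λ' = 160.2141 keV

Maximum electron kinetic energy:
K_max = E₀ - E'_min = 429.6000 - 160.2141 = 269.3859 keV

(Intermediate values are shown rounded; full precision is carried through to the final answer.)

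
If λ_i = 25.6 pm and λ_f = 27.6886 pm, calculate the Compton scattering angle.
82.00°

First find the wavelength shift:
Δλ = λ' - λ = 27.6886 - 25.6 = 2.0886 pm

Using Δλ = λ_C(1 - cos θ), with λ_C = h/(m_e·c) ≈ 2.42631024 pm:
cos θ = 1 - Δλ/λ_C
cos θ = 1 - 2.0886/2.42631024
cos θ = 0.139187

θ = arccos(0.139187)
θ = 82.00°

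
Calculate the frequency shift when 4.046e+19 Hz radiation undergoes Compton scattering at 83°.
9.036e+18 Hz (decrease)

Convert frequency to wavelength (c = 299792458 m/s):
λ₀ = c/f₀ = 299792458/4.046e+19 = 7.4096010e-12 m = 7.4096 pm

Calculate Compton shift:
Δλ = λ_C(1 - cos(83°)) = 2.1306 pm

Final wavelength:
λ' = λ₀ + Δλ = 7.4096 + 2.1306 = 9.5402 pm

Final frequency:
f' = c/λ' = 299792458/9.5402184e-12 = 3.1424066e+19 Hz

Frequency shift (decrease):
Δf = f₀ - f' = 4.046e+19 - 3.1424066e+19 = 9.036e+18 Hz

(Intermediate values are shown rounded; full precision is carried through to the final answer.)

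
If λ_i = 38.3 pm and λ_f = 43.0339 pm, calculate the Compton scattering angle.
162.00°

First find the wavelength shift:
Δλ = λ' - λ = 43.0339 - 38.3 = 4.7339 pm

Using Δλ = λ_C(1 - cos θ), with λ_C = h/(m_e·c) ≈ 2.42631024 pm:
cos θ = 1 - Δλ/λ_C
cos θ = 1 - 4.7339/2.42631024
cos θ = -0.951070

θ = arccos(-0.951070)
θ = 162.00°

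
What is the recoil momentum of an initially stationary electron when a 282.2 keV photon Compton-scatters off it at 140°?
2.1498e-22 kg·m/s

The electron is initially at rest, so by conservation of momentum:
p⃗_e = p⃗₀ − p⃗'  (incident photon momentum minus scattered photon momentum)

Photon momentum magnitudes (p = h/λ = E/c):
λ₀ = hc/E₀ = 4.3935 pm → p₀ = h/λ₀ = 1.5082e-22 kg·m/s
Δλ = λ_C(1 − cos 140°) = 4.2850 pm
λ' = 8.6785 pm → p' = h/λ' = 7.6351e-23 kg·m/s

The scattered photon makes angle θ = 140° with the incident direction, so by the law of cosines:
|p⃗_e|² = p₀² + p'² − 2p₀p'cos θ
|p⃗_e|² = (1.5082e-22)² + (7.6351e-23)² − 2·1.5082e-22·7.6351e-23·cos(140°)
|p⃗_e| = 2.1498e-22 kg·m/s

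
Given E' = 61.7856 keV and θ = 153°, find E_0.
80.1000 keV

Convert final energy to wavelength (hc ≈ 1239.842 keV·pm):
λ' = hc/E' = 1239.842 / 61.7856 = 20.0668 pm

Calculate the Compton shift:
Δλ = λ_C(1 - cos(153°))
Δλ = 2.4263 × (1 - cos(153°))
Δλ = 4.5882 pm

Initial wavelength:
λ = λ' - Δλ = 20.0668 - 4.5882 = 15.4787 pm

Initial energy:
E = hc/λ = 1239.842 / 15.4787 = 80.1000 keV

(Intermediate values are shown rounded; full precision is carried through to the final answer.)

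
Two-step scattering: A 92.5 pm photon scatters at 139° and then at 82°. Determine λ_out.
98.8461 pm

Apply Compton shift twice:

First scattering at θ₁ = 139°:
Δλ₁ = λ_C(1 - cos(139°))
Δλ₁ = 2.4263 × 1.7547
Δλ₁ = 4.2575 pm

After first scattering:
λ₁ = 92.5 + 4.2575 = 96.7575 pm

Second scattering at θ₂ = 82°:
Δλ₂ = λ_C(1 - cos(82°))
Δλ₂ = 2.4263 × 0.8608
Δλ₂ = 2.0886 pm

Final wavelength:
λ₂ = 96.7575 + 2.0886 = 98.8461 pm

Total shift: Δλ_total = 4.2575 + 2.0886 = 6.3461 pm

(Intermediate values are shown rounded; full precision is carried through to the final answer.)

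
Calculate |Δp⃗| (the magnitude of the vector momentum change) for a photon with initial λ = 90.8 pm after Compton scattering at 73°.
8.6015e-24 kg·m/s

Photon momentum magnitude is p = h/λ.

Initial momentum:
p₀ = h/λ = 6.6261e-34/9.0800e-11 = 7.2974e-24 kg·m/s

After scattering:
λ' = λ + Δλ = 90.8 + 1.7169 = 92.5169 pm
p' = h/λ' = 6.6261e-34/9.2517e-11 = 7.1620e-24 kg·m/s

Momentum is a vector; the scattered photon's direction makes angle θ = 73° with the incident direction. The magnitude of the vector change Δp⃗ = p⃗₀ − p⃗' is found from the law of cosines:
|Δp⃗|² = p₀² + p'² − 2p₀p'cos θ
|Δp⃗|² = (7.2974e-24)² + (7.1620e-24)² − 2·7.2974e-24·7.1620e-24·cos(73°)
|Δp⃗| = 8.6015e-24 kg·m/s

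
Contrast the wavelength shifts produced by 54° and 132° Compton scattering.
132° produces the larger shift by a factor of 4.049

Calculate both shifts using Δλ = λ_C(1 - cos θ):

For θ₁ = 54°:
Δλ₁ = 2.4263 × (1 - cos(54°))
Δλ₁ = 2.4263 × 0.4122
Δλ₁ = 1.0002 pm

For θ₂ = 132°:
Δλ₂ = 2.4263 × (1 - cos(132°))
Δλ₂ = 2.4263 × 1.6691
Δλ₂ = 4.0498 pm

The 132° angle produces the larger shift.
Ratio: 4.0498/1.0002 = 4.049

(Intermediate values are shown rounded; full precision is carried through to the final answer.)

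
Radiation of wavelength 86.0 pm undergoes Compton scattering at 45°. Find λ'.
86.7106 pm

Using the Compton formula: λ' = λ + λ_C(1 − cos θ)

For θ = 45°, cos θ = √2/2 (exact) ≈ 0.7071, so:
1 − cos 45° = 1 − (√2/2) ≈ 0.2929

Δλ = λ_C × 0.2929 = 2.4263 × 0.2929 = 0.7106 pm

λ' = 86.0 + 0.7106 = 86.7106 pm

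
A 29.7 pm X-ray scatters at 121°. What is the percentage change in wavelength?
12.3769%

Calculate the Compton shift:
Δλ = λ_C(1 - cos(121°))
Δλ = 2.4263 × (1 - cos(121°))
Δλ = 2.4263 × 1.5150
Δλ = 3.6760 pm

Percentage change:
(Δλ/λ₀) × 100 = (3.6760/29.7) × 100
= 12.3769%

(Intermediate values are shown rounded; full precision is carried through to the final answer.)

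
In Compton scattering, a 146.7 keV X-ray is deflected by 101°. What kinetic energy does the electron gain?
37.3744 keV

By energy conservation: K_e = E_initial - E_final

First find the scattered photon energy:
Initial wavelength: λ = hc/E = 8.4515 pm
Compton shift: Δλ = λ_C(1 - cos(101°)) = 2.8893 pm
Final wavelength: λ' = 8.4515 + 2.8893 = 11.3408 pm
Final photon energy: E' = hc/λ' = 109.3256 keV

Electron kinetic energy:
K_e = E - E' = 146.7000 - 109.3256 = 37.3744 keV

(Intermediate values are shown rounded; full precision is carried through to the final answer.)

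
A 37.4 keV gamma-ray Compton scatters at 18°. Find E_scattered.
37.2665 keV

First convert energy to wavelength:
λ = hc/E, with hc ≈ 1239.842 keV·pm (i.e. 1239.842 eV·nm)

For E = 37.4 keV = 37400 eV:
λ = 1239.842 keV·pm / 37.4 keV
λ = 33.1509 pm

Calculate the Compton shift:
Δλ = λ_C(1 - cos(18°)) = 2.4263 × 0.0489
Δλ = 0.1188 pm

Final wavelength:
λ' = 33.1509 + 0.1188 = 33.2696 pm

Final energy:
E' = hc/λ' = 1239.842 / 33.2696 = 37.2665 keV

(Intermediate values are shown rounded; full precision is carried through to the final answer.)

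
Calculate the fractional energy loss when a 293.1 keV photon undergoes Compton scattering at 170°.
0.5324 (or 53.24%)

Calculate initial and final photon energies:

Initial: E₀ = 293.1 keV → λ₀ = 4.2301 pm
Compton shift: Δλ = 4.8158 pm
Final wavelength: λ' = 9.0459 pm
Final energy: E' = 137.0618 keV

Fractional energy loss:
(E₀ - E')/E₀ = (293.1000 - 137.0618)/293.1000
= 156.0382/293.1000
= 0.5324
= 53.24%

(Intermediate values are shown rounded; full precision is carried through to the final answer.)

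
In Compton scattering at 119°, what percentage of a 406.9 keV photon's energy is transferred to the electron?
0.5418 (or 54.18%)

Calculate initial and final photon energies:

Initial: E₀ = 406.9 keV → λ₀ = 3.0470 pm
Compton shift: Δλ = 3.6026 pm
Final wavelength: λ' = 6.6497 pm
Final energy: E' = 186.4522 keV

Fractional energy loss:
(E₀ - E')/E₀ = (406.9000 - 186.4522)/406.9000
= 220.4478/406.9000
= 0.5418
= 54.18%

(Intermediate values are shown rounded; full precision is carried through to the final answer.)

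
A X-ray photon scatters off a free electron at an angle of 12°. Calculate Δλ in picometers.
0.0530 pm

Using the Compton scattering formula:
Δλ = λ_C(1 - cos θ)

where λ_C = h/(m_e·c) ≈ 2.4263 pm is the Compton wavelength of an electron.

For θ = 12°:
cos(12°) = 0.9781
1 - cos(12°) = 0.0219

Δλ = 2.4263 × 0.0219
Δλ = 0.0530 pm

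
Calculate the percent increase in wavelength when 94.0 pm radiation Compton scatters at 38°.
0.5472%

Calculate the Compton shift:
Δλ = λ_C(1 - cos(38°))
Δλ = 2.4263 × (1 - cos(38°))
Δλ = 2.4263 × 0.2120
Δλ = 0.5144 pm

Percentage change:
(Δλ/λ₀) × 100 = (0.5144/94.0) × 100
= 0.5472%

(Intermediate values are shown rounded; full precision is carried through to the final answer.)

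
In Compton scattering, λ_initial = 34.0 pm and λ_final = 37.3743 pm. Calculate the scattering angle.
113.00°

First find the wavelength shift:
Δλ = λ' - λ = 37.3743 - 34.0 = 3.3743 pm

Using Δλ = λ_C(1 - cos θ), with λ_C = h/(m_e·c) ≈ 2.42631024 pm:
cos θ = 1 - Δλ/λ_C
cos θ = 1 - 3.3743/2.42631024
cos θ = -0.390713

θ = arccos(-0.390713)
θ = 113.00°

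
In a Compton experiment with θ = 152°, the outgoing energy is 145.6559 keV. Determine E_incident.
314.4002 keV

Convert final energy to wavelength (hc ≈ 1239.842 keV·pm):
λ' = hc/E' = 1239.842 / 145.6559 = 8.5121 pm

Calculate the Compton shift:
Δλ = λ_C(1 - cos(152°))
Δλ = 2.4263 × (1 - cos(152°))
Δλ = 4.5686 pm

Initial wavelength:
λ = λ' - Δλ = 8.5121 - 4.5686 = 3.9435 pm

Initial energy:
E = hc/λ = 1239.842 / 3.9435 = 314.4002 keV

(Intermediate values are shown rounded; full precision is carried through to the final answer.)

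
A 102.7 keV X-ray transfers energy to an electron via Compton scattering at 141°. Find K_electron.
27.0278 keV

By energy conservation: K_e = E_initial - E_final

First find the scattered photon energy:
Initial wavelength: λ = hc/E = 12.0725 pm
Compton shift: Δλ = λ_C(1 - cos(141°)) = 4.3119 pm
Final wavelength: λ' = 12.0725 + 4.3119 = 16.3844 pm
Final photon energy: E' = hc/λ' = 75.6722 keV

Electron kinetic energy:
K_e = E - E' = 102.7000 - 75.6722 = 27.0278 keV

(Intermediate values are shown rounded; full precision is carried through to the final answer.)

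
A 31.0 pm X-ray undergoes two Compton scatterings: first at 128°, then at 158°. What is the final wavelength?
39.5960 pm

Apply Compton shift twice:

First scattering at θ₁ = 128°:
Δλ₁ = λ_C(1 - cos(128°))
Δλ₁ = 2.4263 × 1.6157
Δλ₁ = 3.9201 pm

After first scattering:
λ₁ = 31.0 + 3.9201 = 34.9201 pm

Second scattering at θ₂ = 158°:
Δλ₂ = λ_C(1 - cos(158°))
Δλ₂ = 2.4263 × 1.9272
Δλ₂ = 4.6759 pm

Final wavelength:
λ₂ = 34.9201 + 4.6759 = 39.5960 pm

Total shift: Δλ_total = 3.9201 + 4.6759 = 8.5960 pm

(Intermediate values are shown rounded; full precision is carried through to the final answer.)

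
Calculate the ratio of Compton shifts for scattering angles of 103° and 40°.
103° produces the larger shift by a factor of 5.236

Calculate both shifts using Δλ = λ_C(1 - cos θ):

For θ₁ = 40°:
Δλ₁ = 2.4263 × (1 - cos(40°))
Δλ₁ = 2.4263 × 0.2340
Δλ₁ = 0.5676 pm

For θ₂ = 103°:
Δλ₂ = 2.4263 × (1 - cos(103°))
Δλ₂ = 2.4263 × 1.2250
Δλ₂ = 2.9721 pm

The 103° angle produces the larger shift.
Ratio: 2.9721/0.5676 = 5.236

(Intermediate values are shown rounded; full precision is carried through to the final answer.)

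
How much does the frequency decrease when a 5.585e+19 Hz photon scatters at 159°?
2.605e+19 Hz (decrease)

Convert frequency to wavelength (c = 299792458 m/s):
λ₀ = c/f₀ = 299792458/5.585e+19 = 5.3678148e-12 m = 5.3678 pm

Calculate Compton shift:
Δλ = λ_C(1 - cos(159°)) = 4.6915 pm

Final wavelength:
λ' = λ₀ + Δλ = 5.3678 + 4.6915 = 10.0593 pm

Final frequency:
f' = c/λ' = 299792458/1.0059281e-11 = 2.9802574e+19 Hz

Frequency shift (decrease):
Δf = f₀ - f' = 5.585e+19 - 2.9802574e+19 = 2.605e+19 Hz

(Intermediate values are shown rounded; full precision is carried through to the final answer.)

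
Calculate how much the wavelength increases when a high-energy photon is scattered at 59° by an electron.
1.1767 pm

Using the Compton scattering formula:
Δλ = λ_C(1 - cos θ)

where λ_C = h/(m_e·c) ≈ 2.4263 pm is the Compton wavelength of an electron.

For θ = 59°:
cos(59°) = 0.5150
1 - cos(59°) = 0.4850

Δλ = 2.4263 × 0.4850
Δλ = 1.1767 pm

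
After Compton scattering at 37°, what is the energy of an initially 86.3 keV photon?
83.4617 keV

First convert energy to wavelength:
λ = hc/E, with hc ≈ 1239.842 keV·pm (i.e. 1239.842 eV·nm)

For E = 86.3 keV = 86300 eV:
λ = 1239.842 keV·pm / 86.3 keV
λ = 14.3667 pm

Calculate the Compton shift:
Δλ = λ_C(1 - cos(37°)) = 2.4263 × 0.2014
Δλ = 0.4886 pm

Final wavelength:
λ' = 14.3667 + 0.4886 = 14.8552 pm

Final energy:
E' = hc/λ' = 1239.842 / 14.8552 = 83.4617 keV

(Intermediate values are shown rounded; full precision is carried through to the final answer.)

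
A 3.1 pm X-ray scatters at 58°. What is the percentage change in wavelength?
36.7923%

Calculate the Compton shift:
Δλ = λ_C(1 - cos(58°))
Δλ = 2.4263 × (1 - cos(58°))
Δλ = 2.4263 × 0.4701
Δλ = 1.1406 pm

Percentage change:
(Δλ/λ₀) × 100 = (1.1406/3.1) × 100
= 36.7923%

(Intermediate values are shown rounded; full precision is carried through to the final answer.)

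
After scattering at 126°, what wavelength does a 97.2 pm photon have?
101.0525 pm

Using the Compton scattering formula:
λ' = λ + Δλ = λ + λ_C(1 - cos θ)

Given:
- Initial wavelength λ = 97.2 pm
- Scattering angle θ = 126°
- Compton wavelength λ_C ≈ 2.4263 pm

Calculate the shift:
Δλ = 2.4263 × (1 - cos(126°))
Δλ = 2.4263 × 1.5878
Δλ = 3.8525 pm

Final wavelength:
λ' = 97.2 + 3.8525 = 101.0525 pm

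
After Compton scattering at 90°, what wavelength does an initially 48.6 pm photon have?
51.0263 pm

Using the Compton formula: λ' = λ + λ_C(1 − cos θ)

For θ = 90°, cos θ = 0 (exact) = 0.0000, so:
1 − cos 90° = 1 − (0) = 1.0000

Δλ = λ_C × 1.0000 = 2.4263 × 1.0000 = 2.4263 pm

λ' = 48.6 + 2.4263 = 51.0263 pm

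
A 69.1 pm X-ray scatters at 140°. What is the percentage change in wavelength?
6.2011%

Calculate the Compton shift:
Δλ = λ_C(1 - cos(140°))
Δλ = 2.4263 × (1 - cos(140°))
Δλ = 2.4263 × 1.7660
Δλ = 4.2850 pm

Percentage change:
(Δλ/λ₀) × 100 = (4.2850/69.1) × 100
= 6.2011%

(Intermediate values are shown rounded; full precision is carried through to the final answer.)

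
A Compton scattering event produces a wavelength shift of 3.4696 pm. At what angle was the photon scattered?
115.47°

From the Compton formula Δλ = λ_C(1 - cos θ), we can solve for θ:

cos θ = 1 - Δλ/λ_C

Given:
- Δλ = 3.4696 pm
- λ_C = h/(m_e·c) ≈ 2.42631024 pm

cos θ = 1 - 3.4696/2.42631024
cos θ = 1 - 1.429990
cos θ = -0.429990

θ = arccos(-0.429990)
θ = 115.47°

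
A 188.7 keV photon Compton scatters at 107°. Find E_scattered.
127.7380 keV

First convert energy to wavelength:
λ = hc/E, with hc ≈ 1239.842 keV·pm (i.e. 1239.842 eV·nm)

For E = 188.7 keV = 188700 eV:
λ = 1239.842 keV·pm / 188.7 keV
λ = 6.5704 pm

Calculate the Compton shift:
Δλ = λ_C(1 - cos(107°)) = 2.4263 × 1.2924
Δλ = 3.1357 pm

Final wavelength:
λ' = 6.5704 + 3.1357 = 9.7061 pm

Final energy:
E' = hc/λ' = 1239.842 / 9.7061 = 127.7380 keV

(Intermediate values are shown rounded; full precision is carried through to the final answer.)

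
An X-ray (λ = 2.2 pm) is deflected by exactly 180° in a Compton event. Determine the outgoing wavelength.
7.0526 pm

Using the Compton formula: λ' = λ + λ_C(1 − cos θ)

For θ = 180°, cos θ = -1 (exact) = -1.0000, so:
1 − cos 180° = 1 − (-1) = 2.0000

Δλ = λ_C × 2.0000 = 2.4263 × 2.0000 = 4.8526 pm

λ' = 2.2 + 4.8526 = 7.0526 pm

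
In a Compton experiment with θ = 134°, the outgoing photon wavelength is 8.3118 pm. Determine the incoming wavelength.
4.2000 pm

From λ' = λ + Δλ, we have λ = λ' - Δλ

First calculate the Compton shift:
Δλ = λ_C(1 - cos θ)
Δλ = 2.4263 × (1 - cos(134°))
Δλ = 2.4263 × 1.6947
Δλ = 4.1118 pm

Initial wavelength:
λ = λ' - Δλ
λ = 8.3118 - 4.1118
λ = 4.2000 pm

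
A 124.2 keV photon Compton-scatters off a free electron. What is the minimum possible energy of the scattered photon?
83.5741 keV (at θ = 180°)

The scattered photon has minimum energy when its wavelength is maximum, i.e., when the Compton shift Δλ = λ_C(1 − cos θ) is maximum. This occurs at θ = 180° (backscattering), giving Δλ_max = 2λ_C = 4.8526 pm.

Initial wavelength: λ₀ = hc/E₀ = 9.9826 pm
Maximum final wavelength: λ'_max = λ₀ + 2λ_C = 9.9826 + 4.8526 = 14.8352 pm
Minimum final energy: E'_min = hc/λ'_max = 83.5741 keV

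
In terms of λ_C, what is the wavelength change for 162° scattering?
1.9511 λ_C

The Compton shift formula is:
Δλ = λ_C(1 - cos θ)

Dividing both sides by λ_C:
Δλ/λ_C = 1 - cos θ

For θ = 162°:
Δλ/λ_C = 1 - cos(162°)
Δλ/λ_C = 1 - -0.9511
Δλ/λ_C = 1.9511

This means the shift is 1.9511 × λ_C = 4.7339 pm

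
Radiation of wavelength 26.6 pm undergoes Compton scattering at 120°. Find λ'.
30.2395 pm

Using the Compton formula: λ' = λ + λ_C(1 − cos θ)

For θ = 120°, cos θ = -1/2 (exact) = -0.5000, so:
1 − cos 120° = 1 − (-1/2) = 1.5000

Δλ = λ_C × 1.5000 = 2.4263 × 1.5000 = 3.6395 pm

λ' = 26.6 + 3.6395 = 30.2395 pm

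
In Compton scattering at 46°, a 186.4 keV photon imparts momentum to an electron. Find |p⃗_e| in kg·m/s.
7.4515e-23 kg·m/s

The electron is initially at rest, so by conservation of momentum:
p⃗_e = p⃗₀ − p⃗'  (incident photon momentum minus scattered photon momentum)

Photon momentum magnitudes (p = h/λ = E/c):
λ₀ = hc/E₀ = 6.6515 pm → p₀ = h/λ₀ = 9.9617e-23 kg·m/s
Δλ = λ_C(1 − cos 46°) = 0.7409 pm
λ' = 7.3924 pm → p' = h/λ' = 8.9634e-23 kg·m/s

The scattered photon makes angle θ = 46° with the incident direction, so by the law of cosines:
|p⃗_e|² = p₀² + p'² − 2p₀p'cos θ
|p⃗_e|² = (9.9617e-23)² + (8.9634e-23)² − 2·9.9617e-23·8.9634e-23·cos(46°)
|p⃗_e| = 7.4515e-23 kg·m/s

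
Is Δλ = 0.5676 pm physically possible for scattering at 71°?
No, inconsistent

Calculate the expected shift for θ = 71°:

Δλ_expected = λ_C(1 - cos(71°))
Δλ_expected = 2.4263 × (1 - cos(71°))
Δλ_expected = 2.4263 × 0.6744
Δλ_expected = 1.6364 pm

Given shift: 0.5676 pm
Expected shift: 1.6364 pm
Difference: 1.0687 pm

The values do not match. The given shift corresponds to θ ≈ 40.0°, not 71°.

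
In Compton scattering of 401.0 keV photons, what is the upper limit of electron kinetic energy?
244.9370 keV

Maximum energy transfer occurs at θ = 180° (backscattering).

Initial photon: E₀ = 401.0 keV → λ₀ = 3.0919 pm

Maximum Compton shift (at 180°):
Δλ_max = 2λ_C = 2 × 2.4263 = 4.8526 pm

Final wavelength:
λ' = 3.0919 + 4.8526 = 7.9445 pm

Minimum photon energy (maximum energy to electron):
E'_min = hc/λ' = 156.0630 keV

Maximum electron kinetic energy:
K_max = E₀ - E'_min = 401.0000 - 156.0630 = 244.9370 keV

(Intermediate values are shown rounded; full precision is carried through to the final answer.)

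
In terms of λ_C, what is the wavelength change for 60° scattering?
0.5000 λ_C

The Compton shift formula is:
Δλ = λ_C(1 - cos θ)

Dividing both sides by λ_C:
Δλ/λ_C = 1 - cos θ

For θ = 60°:
Δλ/λ_C = 1 - cos(60°)
Δλ/λ_C = 1 - 0.5000
Δλ/λ_C = 0.5000

This means the shift is 0.5000 × λ_C = 1.2132 pm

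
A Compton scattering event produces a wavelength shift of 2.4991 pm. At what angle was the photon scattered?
91.72°

From the Compton formula Δλ = λ_C(1 - cos θ), we can solve for θ:

cos θ = 1 - Δλ/λ_C

Given:
- Δλ = 2.4991 pm
- λ_C = h/(m_e·c) ≈ 2.42631024 pm

cos θ = 1 - 2.4991/2.42631024
cos θ = 1 - 1.030000
cos θ = -0.030000

θ = arccos(-0.030000)
θ = 91.72°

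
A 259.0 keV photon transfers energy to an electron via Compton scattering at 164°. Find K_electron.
129.1146 keV

By energy conservation: K_e = E_initial - E_final

First find the scattered photon energy:
Initial wavelength: λ = hc/E = 4.7870 pm
Compton shift: Δλ = λ_C(1 - cos(164°)) = 4.7586 pm
Final wavelength: λ' = 4.7870 + 4.7586 = 9.5457 pm
Final photon energy: E' = hc/λ' = 129.8854 keV

Electron kinetic energy:
K_e = E - E' = 259.0000 - 129.8854 = 129.1146 keV

(Intermediate values are shown rounded; full precision is carried through to the final answer.)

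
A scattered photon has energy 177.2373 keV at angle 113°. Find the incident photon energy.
342.4001 keV

Convert final energy to wavelength (hc ≈ 1239.842 keV·pm):
λ' = hc/E' = 1239.842 / 177.2373 = 6.9954 pm

Calculate the Compton shift:
Δλ = λ_C(1 - cos(113°))
Δλ = 2.4263 × (1 - cos(113°))
Δλ = 3.3743 pm

Initial wavelength:
λ = λ' - Δλ = 6.9954 - 3.3743 = 3.6210 pm

Initial energy:
E = hc/λ = 1239.842 / 3.6210 = 342.4001 keV

(Intermediate values are shown rounded; full precision is carried through to the final answer.)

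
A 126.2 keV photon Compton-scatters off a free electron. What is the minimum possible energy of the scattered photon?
84.4749 keV (at θ = 180°)

The scattered photon has minimum energy when its wavelength is maximum, i.e., when the Compton shift Δλ = λ_C(1 − cos θ) is maximum. This occurs at θ = 180° (backscattering), giving Δλ_max = 2λ_C = 4.8526 pm.

Initial wavelength: λ₀ = hc/E₀ = 9.8244 pm
Maximum final wavelength: λ'_max = λ₀ + 2λ_C = 9.8244 + 4.8526 = 14.6770 pm
Minimum final energy: E'_min = hc/λ'_max = 84.4749 keV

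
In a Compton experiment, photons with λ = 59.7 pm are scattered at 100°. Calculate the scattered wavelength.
62.5476 pm

Using the Compton scattering formula:
λ' = λ + Δλ = λ + λ_C(1 - cos θ)

Given:
- Initial wavelength λ = 59.7 pm
- Scattering angle θ = 100°
- Compton wavelength λ_C ≈ 2.4263 pm

Calculate the shift:
Δλ = 2.4263 × (1 - cos(100°))
Δλ = 2.4263 × 1.1736
Δλ = 2.8476 pm

Final wavelength:
λ' = 59.7 + 2.8476 = 62.5476 pm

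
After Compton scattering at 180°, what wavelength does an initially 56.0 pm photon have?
60.8526 pm

Using the Compton formula: λ' = λ + λ_C(1 − cos θ)

For θ = 180°, cos θ = -1 (exact) = -1.0000, so:
1 − cos 180° = 1 − (-1) = 2.0000

Δλ = λ_C × 2.0000 = 2.4263 × 2.0000 = 4.8526 pm

λ' = 56.0 + 4.8526 = 60.8526 pm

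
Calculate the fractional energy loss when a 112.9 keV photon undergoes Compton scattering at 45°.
0.0608 (or 6.08%)

Calculate initial and final photon energies:

Initial: E₀ = 112.9 keV → λ₀ = 10.9818 pm
Compton shift: Δλ = 0.7106 pm
Final wavelength: λ' = 11.6924 pm
Final energy: E' = 106.0381 keV

Fractional energy loss:
(E₀ - E')/E₀ = (112.9000 - 106.0381)/112.9000
= 6.8619/112.9000
= 0.0608
= 6.08%

(Intermediate values are shown rounded; full precision is carried through to the final answer.)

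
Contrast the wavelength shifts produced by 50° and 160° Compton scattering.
160° produces the larger shift by a factor of 5.430

Calculate both shifts using Δλ = λ_C(1 - cos θ):

For θ₁ = 50°:
Δλ₁ = 2.4263 × (1 - cos(50°))
Δλ₁ = 2.4263 × 0.3572
Δλ₁ = 0.8667 pm

For θ₂ = 160°:
Δλ₂ = 2.4263 × (1 - cos(160°))
Δλ₂ = 2.4263 × 1.9397
Δλ₂ = 4.7063 pm

The 160° angle produces the larger shift.
Ratio: 4.7063/0.8667 = 5.430

(Intermediate values are shown rounded; full precision is carried through to the final answer.)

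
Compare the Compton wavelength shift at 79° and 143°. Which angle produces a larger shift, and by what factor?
143° produces the larger shift by a factor of 2.223

Calculate both shifts using Δλ = λ_C(1 - cos θ):

For θ₁ = 79°:
Δλ₁ = 2.4263 × (1 - cos(79°))
Δλ₁ = 2.4263 × 0.8092
Δλ₁ = 1.9633 pm

For θ₂ = 143°:
Δλ₂ = 2.4263 × (1 - cos(143°))
Δλ₂ = 2.4263 × 1.7986
Δλ₂ = 4.3640 pm

The 143° angle produces the larger shift.
Ratio: 4.3640/1.9633 = 2.223

(Intermediate values are shown rounded; full precision is carried through to the final answer.)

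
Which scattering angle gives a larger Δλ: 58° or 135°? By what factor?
135° produces the larger shift by a factor of 3.632

Calculate both shifts using Δλ = λ_C(1 - cos θ):

For θ₁ = 58°:
Δλ₁ = 2.4263 × (1 - cos(58°))
Δλ₁ = 2.4263 × 0.4701
Δλ₁ = 1.1406 pm

For θ₂ = 135°:
Δλ₂ = 2.4263 × (1 - cos(135°))
Δλ₂ = 2.4263 × 1.7071
Δλ₂ = 4.1420 pm

The 135° angle produces the larger shift.
Ratio: 4.1420/1.1406 = 3.632

(Intermediate values are shown rounded; full precision is carried through to the final answer.)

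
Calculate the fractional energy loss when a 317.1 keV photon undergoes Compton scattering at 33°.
0.0910 (or 9.10%)

Calculate initial and final photon energies:

Initial: E₀ = 317.1 keV → λ₀ = 3.9099 pm
Compton shift: Δλ = 0.3914 pm
Final wavelength: λ' = 4.3014 pm
Final energy: E' = 288.2432 keV

Fractional energy loss:
(E₀ - E')/E₀ = (317.1000 - 288.2432)/317.1000
= 28.8568/317.1000
= 0.0910
= 9.10%

(Intermediate values are shown rounded; full precision is carried through to the final answer.)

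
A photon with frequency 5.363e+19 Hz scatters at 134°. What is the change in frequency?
2.273e+19 Hz (decrease)

Convert frequency to wavelength (c = 299792458 m/s):
λ₀ = c/f₀ = 299792458/5.363e+19 = 5.5900141e-12 m = 5.5900 pm

Calculate Compton shift:
Δλ = λ_C(1 - cos(134°)) = 4.1118 pm

Final wavelength:
λ' = λ₀ + Δλ = 5.5900 + 4.1118 = 9.7018 pm

Final frequency:
f' = c/λ' = 299792458/9.7017811e-12 = 3.0900765e+19 Hz

Frequency shift (decrease):
Δf = f₀ - f' = 5.363e+19 - 3.0900765e+19 = 2.273e+19 Hz

(Intermediate values are shown rounded; full precision is carried through to the final answer.)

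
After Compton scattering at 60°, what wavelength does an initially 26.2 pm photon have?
27.4132 pm

Using the Compton formula: λ' = λ + λ_C(1 − cos θ)

For θ = 60°, cos θ = 1/2 (exact) = 0.5000, so:
1 − cos 60° = 1 − (1/2) = 0.5000

Δλ = λ_C × 0.5000 = 2.4263 × 0.5000 = 1.2132 pm

λ' = 26.2 + 1.2132 = 27.4132 pm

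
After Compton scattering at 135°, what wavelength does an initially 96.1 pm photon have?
100.2420 pm

Using the Compton formula: λ' = λ + λ_C(1 − cos θ)

For θ = 135°, cos θ = -√2/2 (exact) ≈ -0.7071, so:
1 − cos 135° = 1 − (-√2/2) ≈ 1.7071

Δλ = λ_C × 1.7071 = 2.4263 × 1.7071 = 4.1420 pm

λ' = 96.1 + 4.1420 = 100.2420 pm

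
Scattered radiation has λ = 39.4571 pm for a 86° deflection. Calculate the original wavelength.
37.2000 pm

From λ' = λ + Δλ, we have λ = λ' - Δλ

First calculate the Compton shift:
Δλ = λ_C(1 - cos θ)
Δλ = 2.4263 × (1 - cos(86°))
Δλ = 2.4263 × 0.9302
Δλ = 2.2571 pm

Initial wavelength:
λ = λ' - Δλ
λ = 39.4571 - 2.2571
λ = 37.2000 pm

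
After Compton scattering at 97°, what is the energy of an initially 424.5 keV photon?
219.7244 keV

First convert energy to wavelength:
λ = hc/E, with hc ≈ 1239.842 keV·pm (i.e. 1239.842 eV·nm)

For E = 424.5 keV = 424500 eV:
λ = 1239.842 keV·pm / 424.5 keV
λ = 2.9207 pm

Calculate the Compton shift:
Δλ = λ_C(1 - cos(97°)) = 2.4263 × 1.1219
Δλ = 2.7220 pm

Final wavelength:
λ' = 2.9207 + 2.7220 = 5.6427 pm

Final energy:
E' = hc/λ' = 1239.842 / 5.6427 = 219.7244 keV

(Intermediate values are shown rounded; full precision is carried through to the final answer.)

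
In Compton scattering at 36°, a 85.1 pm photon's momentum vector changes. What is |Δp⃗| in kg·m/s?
4.7993e-24 kg·m/s

Photon momentum magnitude is p = h/λ.

Initial momentum:
p₀ = h/λ = 6.6261e-34/8.5100e-11 = 7.7862e-24 kg·m/s

After scattering:
λ' = λ + Δλ = 85.1 + 0.4634 = 85.5634 pm
p' = h/λ' = 6.6261e-34/8.5563e-11 = 7.7440e-24 kg·m/s

Momentum is a vector; the scattered photon's direction makes angle θ = 36° with the incident direction. The magnitude of the vector change Δp⃗ = p⃗₀ − p⃗' is found from the law of cosines:
|Δp⃗|² = p₀² + p'² − 2p₀p'cos θ
|Δp⃗|² = (7.7862e-24)² + (7.7440e-24)² − 2·7.7862e-24·7.7440e-24·cos(36°)
|Δp⃗| = 4.7993e-24 kg·m/s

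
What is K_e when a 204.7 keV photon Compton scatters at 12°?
1.7764 keV

By energy conservation: K_e = E_initial - E_final

First find the scattered photon energy:
Initial wavelength: λ = hc/E = 6.0569 pm
Compton shift: Δλ = λ_C(1 - cos(12°)) = 0.0530 pm
Final wavelength: λ' = 6.0569 + 0.0530 = 6.1099 pm
Final photon energy: E' = hc/λ' = 202.9236 keV

Electron kinetic energy:
K_e = E - E' = 204.7000 - 202.9236 = 1.7764 keV

(Intermediate values are shown rounded; full precision is carried through to the final answer.)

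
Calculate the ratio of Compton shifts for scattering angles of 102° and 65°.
102° produces the larger shift by a factor of 2.092

Calculate both shifts using Δλ = λ_C(1 - cos θ):

For θ₁ = 65°:
Δλ₁ = 2.4263 × (1 - cos(65°))
Δλ₁ = 2.4263 × 0.5774
Δλ₁ = 1.4009 pm

For θ₂ = 102°:
Δλ₂ = 2.4263 × (1 - cos(102°))
Δλ₂ = 2.4263 × 1.2079
Δλ₂ = 2.9308 pm

The 102° angle produces the larger shift.
Ratio: 2.9308/1.4009 = 2.092

(Intermediate values are shown rounded; full precision is carried through to the final answer.)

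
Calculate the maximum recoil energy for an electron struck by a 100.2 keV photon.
28.2262 keV

Maximum energy transfer occurs at θ = 180° (backscattering).

Initial photon: E₀ = 100.2 keV → λ₀ = 12.3737 pm

Maximum Compton shift (at 180°):
Δλ_max = 2λ_C = 2 × 2.4263 = 4.8526 pm

Final wavelength:
λ' = 12.3737 + 4.8526 = 17.2263 pm

Minimum photon energy (maximum energy to electron):
E'_min = hc/λ' = 71.9738 keV

Maximum electron kinetic energy:
K_max = E₀ - E'_min = 100.2000 - 71.9738 = 28.2262 keV

(Intermediate values are shown rounded; full precision is carried through to the final answer.)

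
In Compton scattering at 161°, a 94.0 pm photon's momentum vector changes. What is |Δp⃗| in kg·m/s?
1.3572e-23 kg·m/s

Photon momentum magnitude is p = h/λ.

Initial momentum:
p₀ = h/λ = 6.6261e-34/9.4000e-11 = 7.0490e-24 kg·m/s

After scattering:
λ' = λ + Δλ = 94.0 + 4.7204 = 98.7204 pm
p' = h/λ' = 6.6261e-34/9.8720e-11 = 6.7120e-24 kg·m/s

Momentum is a vector; the scattered photon's direction makes angle θ = 161° with the incident direction. The magnitude of the vector change Δp⃗ = p⃗₀ − p⃗' is found from the law of cosines:
|Δp⃗|² = p₀² + p'² − 2p₀p'cos θ
|Δp⃗|² = (7.0490e-24)² + (6.7120e-24)² − 2·7.0490e-24·6.7120e-24·cos(161°)
|Δp⃗| = 1.3572e-23 kg·m/s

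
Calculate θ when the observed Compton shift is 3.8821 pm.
126.87°

From the Compton formula Δλ = λ_C(1 - cos θ), we can solve for θ:

cos θ = 1 - Δλ/λ_C

Given:
- Δλ = 3.8821 pm
- λ_C = h/(m_e·c) ≈ 2.42631024 pm

cos θ = 1 - 3.8821/2.42631024
cos θ = 1 - 1.600001
cos θ = -0.600001

θ = arccos(-0.600001)
θ = 126.87°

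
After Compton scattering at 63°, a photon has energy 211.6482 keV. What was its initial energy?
273.5000 keV

Convert final energy to wavelength (hc ≈ 1239.842 keV·pm):
λ' = hc/E' = 1239.842 / 211.6482 = 5.8580 pm

Calculate the Compton shift:
Δλ = λ_C(1 - cos(63°))
Δλ = 2.4263 × (1 - cos(63°))
Δλ = 1.3248 pm

Initial wavelength:
λ = λ' - Δλ = 5.8580 - 1.3248 = 4.5332 pm

Initial energy:
E = hc/λ = 1239.842 / 4.5332 = 273.5000 keV

(Intermediate values are shown rounded; full precision is carried through to the final answer.)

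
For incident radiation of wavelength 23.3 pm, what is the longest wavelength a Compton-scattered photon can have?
28.1526 pm (at θ = 180°)

The Compton shift is Δλ = λ_C(1 − cos θ).

Since cos θ ranges from −1 to 1, the factor (1 − cos θ) ranges from 0 to 2; the maximum shift occurs at θ = 180° (backscattering):
Δλ_max = 2λ_C = 2 × 2.4263 pm = 4.8526 pm

Maximum scattered wavelength:
λ'_max = λ₀ + Δλ_max = 23.3 + 4.8526 = 28.1526 pm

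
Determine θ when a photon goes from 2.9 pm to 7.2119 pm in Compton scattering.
141.00°

First find the wavelength shift:
Δλ = λ' - λ = 7.2119 - 2.9 = 4.3119 pm

Using Δλ = λ_C(1 - cos θ), with λ_C = h/(m_e·c) ≈ 2.42631024 pm:
cos θ = 1 - Δλ/λ_C
cos θ = 1 - 4.3119/2.42631024
cos θ = -0.777143

θ = arccos(-0.777143)
θ = 141.00°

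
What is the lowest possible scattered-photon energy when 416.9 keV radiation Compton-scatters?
158.4144 keV (at θ = 180°)

The scattered photon has minimum energy when its wavelength is maximum, i.e., when the Compton shift Δλ = λ_C(1 − cos θ) is maximum. This occurs at θ = 180° (backscattering), giving Δλ_max = 2λ_C = 4.8526 pm.

Initial wavelength: λ₀ = hc/E₀ = 2.9740 pm
Maximum final wavelength: λ'_max = λ₀ + 2λ_C = 2.9740 + 4.8526 = 7.8266 pm
Minimum final energy: E'_min = hc/λ'_max = 158.4144 keV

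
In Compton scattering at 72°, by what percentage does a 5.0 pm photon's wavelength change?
33.5308%

Calculate the Compton shift:
Δλ = λ_C(1 - cos(72°))
Δλ = 2.4263 × (1 - cos(72°))
Δλ = 2.4263 × 0.6910
Δλ = 1.6765 pm

Percentage change:
(Δλ/λ₀) × 100 = (1.6765/5.0) × 100
= 33.5308%

(Intermediate values are shown rounded; full precision is carried through to the final answer.)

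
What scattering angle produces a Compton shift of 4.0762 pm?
132.84°

From the Compton formula Δλ = λ_C(1 - cos θ), we can solve for θ:

cos θ = 1 - Δλ/λ_C

Given:
- Δλ = 4.0762 pm
- λ_C = h/(m_e·c) ≈ 2.42631024 pm

cos θ = 1 - 4.0762/2.42631024
cos θ = 1 - 1.680000
cos θ = -0.680000

θ = arccos(-0.680000)
θ = 132.84°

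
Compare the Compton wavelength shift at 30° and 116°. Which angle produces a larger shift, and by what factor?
116° produces the larger shift by a factor of 10.736

Calculate both shifts using Δλ = λ_C(1 - cos θ):

For θ₁ = 30°:
Δλ₁ = 2.4263 × (1 - cos(30°))
Δλ₁ = 2.4263 × 0.1340
Δλ₁ = 0.3251 pm

For θ₂ = 116°:
Δλ₂ = 2.4263 × (1 - cos(116°))
Δλ₂ = 2.4263 × 1.4384
Δλ₂ = 3.4899 pm

The 116° angle produces the larger shift.
Ratio: 3.4899/0.3251 = 10.736

(Intermediate values are shown rounded; full precision is carried through to the final answer.)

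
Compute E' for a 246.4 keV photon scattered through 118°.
144.2143 keV

First convert energy to wavelength:
λ = hc/E, with hc ≈ 1239.842 keV·pm (i.e. 1239.842 eV·nm)

For E = 246.4 keV = 246400 eV:
λ = 1239.842 keV·pm / 246.4 keV
λ = 5.0318 pm

Calculate the Compton shift:
Δλ = λ_C(1 - cos(118°)) = 2.4263 × 1.4695
Δλ = 3.5654 pm

Final wavelength:
λ' = 5.0318 + 3.5654 = 8.5972 pm

Final energy:
E' = hc/λ' = 1239.842 / 8.5972 = 144.2143 keV

(Intermediate values are shown rounded; full precision is carried through to the final answer.)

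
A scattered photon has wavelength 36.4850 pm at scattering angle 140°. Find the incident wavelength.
32.2000 pm

From λ' = λ + Δλ, we have λ = λ' - Δλ

First calculate the Compton shift:
Δλ = λ_C(1 - cos θ)
Δλ = 2.4263 × (1 - cos(140°))
Δλ = 2.4263 × 1.7660
Δλ = 4.2850 pm

Initial wavelength:
λ = λ' - Δλ
λ = 36.4850 - 4.2850
λ = 32.2000 pm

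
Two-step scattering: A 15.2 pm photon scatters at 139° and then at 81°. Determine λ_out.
21.5042 pm

Apply Compton shift twice:

First scattering at θ₁ = 139°:
Δλ₁ = λ_C(1 - cos(139°))
Δλ₁ = 2.4263 × 1.7547
Δλ₁ = 4.2575 pm

After first scattering:
λ₁ = 15.2 + 4.2575 = 19.4575 pm

Second scattering at θ₂ = 81°:
Δλ₂ = λ_C(1 - cos(81°))
Δλ₂ = 2.4263 × 0.8436
Δλ₂ = 2.0468 pm

Final wavelength:
λ₂ = 19.4575 + 2.0468 = 21.5042 pm

Total shift: Δλ_total = 4.2575 + 2.0468 = 6.3042 pm

(Intermediate values are shown rounded; full precision is carried through to the final answer.)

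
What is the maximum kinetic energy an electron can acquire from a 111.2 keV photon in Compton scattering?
33.7209 keV

Maximum energy transfer occurs at θ = 180° (backscattering).

Initial photon: E₀ = 111.2 keV → λ₀ = 11.1497 pm

Maximum Compton shift (at 180°):
Δλ_max = 2λ_C = 2 × 2.4263 = 4.8526 pm

Final wavelength:
λ' = 11.1497 + 4.8526 = 16.0023 pm

Minimum photon energy (maximum energy to electron):
E'_min = hc/λ' = 77.4791 keV

Maximum electron kinetic energy:
K_max = E₀ - E'_min = 111.2000 - 77.4791 = 33.7209 keV

(Intermediate values are shown rounded; full precision is carried through to the final answer.)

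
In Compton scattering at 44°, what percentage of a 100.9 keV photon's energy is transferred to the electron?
0.0525 (or 5.25%)

Calculate initial and final photon energies:

Initial: E₀ = 100.9 keV → λ₀ = 12.2878 pm
Compton shift: Δλ = 0.6810 pm
Final wavelength: λ' = 12.9688 pm
Final energy: E' = 95.6019 keV

Fractional energy loss:
(E₀ - E')/E₀ = (100.9000 - 95.6019)/100.9000
= 5.2981/100.9000
= 0.0525
= 5.25%

(Intermediate values are shown rounded; full precision is carried through to the final answer.)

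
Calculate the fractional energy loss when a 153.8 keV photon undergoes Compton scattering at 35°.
0.0516 (or 5.16%)

Calculate initial and final photon energies:

Initial: E₀ = 153.8 keV → λ₀ = 8.0614 pm
Compton shift: Δλ = 0.4388 pm
Final wavelength: λ' = 8.5002 pm
Final energy: E' = 145.8606 keV

Fractional energy loss:
(E₀ - E')/E₀ = (153.8000 - 145.8606)/153.8000
= 7.9394/153.8000
= 0.0516
= 5.16%

(Intermediate values are shown rounded; full precision is carried through to the final answer.)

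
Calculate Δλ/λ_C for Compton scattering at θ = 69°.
0.6416 λ_C

The Compton shift formula is:
Δλ = λ_C(1 - cos θ)

Dividing both sides by λ_C:
Δλ/λ_C = 1 - cos θ

For θ = 69°:
Δλ/λ_C = 1 - cos(69°)
Δλ/λ_C = 1 - 0.3584
Δλ/λ_C = 0.6416

This means the shift is 0.6416 × λ_C = 1.5568 pm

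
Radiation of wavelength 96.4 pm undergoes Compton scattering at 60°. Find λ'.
97.6132 pm

Using the Compton formula: λ' = λ + λ_C(1 − cos θ)

For θ = 60°, cos θ = 1/2 (exact) = 0.5000, so:
1 − cos 60° = 1 − (1/2) = 0.5000

Δλ = λ_C × 0.5000 = 2.4263 × 0.5000 = 1.2132 pm

λ' = 96.4 + 1.2132 = 97.6132 pm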